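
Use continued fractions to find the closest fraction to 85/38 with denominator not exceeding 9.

9/4

Expand x = 85/38 as a continued fraction with the Euclidean algorithm:
  85 = 2*38 + 9, so a_0 = 2.
  38 = 4*9 + 2, so a_1 = 4.
  9 = 4*2 + 1, so a_2 = 4.
  2 = 2*1 + 0, so a_3 = 2.
so x = [2; 4, 4, 2].
Convergents (p_i = a_i*p_{i-1} + p_{i-2}, q_i = a_i*q_{i-1} + q_{i-2} with p_{-2}=0, p_{-1}=1, q_{-2}=1, q_{-1}=0), until the denominator exceeds 9:
  i=0: a_0=2, p_0 = 2*1 + 0 = 2, q_0 = 2*0 + 1 = 1.
  i=1: a_1=4, p_1 = 4*2 + 1 = 9, q_1 = 4*1 + 0 = 4.
  i=2: a_2=4, p_2 = 4*9 + 2 = 38, q_2 = 4*4 + 1 = 17.
q_2 = 17 > 9, so the last convergent with denominator <= 9 is p_1/q_1 = 9/4.
The closest fraction with denominator <= 9 is either p_1/q_1 or the intermediate fraction (k*p_1 + p_0)/(k*q_1 + q_0) with the largest k >= 1 whose denominator stays <= 9; these approach x as k grows, and every other convergent or intermediate fraction in range is farther away.
Largest k: floor((9 - q_0)/q_1) = floor((9 - 1)/4) = 2.
That gives (2*9 + 2)/(2*4 + 1) = 20/9.
Compare the errors: |x - 9/4| = |85*4 - 9*38|/(38*4) = 2/152, and |x - 20/9| = |85*9 - 20*38|/(38*9) = 5/342.
Cross-multiplying, 2*342 = 684 < 760 = 5*152, so 2/152 is smaller: the convergent 9/4 is closer to x than 20/9.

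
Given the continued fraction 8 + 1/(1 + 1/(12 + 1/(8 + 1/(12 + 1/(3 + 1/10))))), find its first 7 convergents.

Using the convergent recurrence p_i = a_i*p_{i-1} + p_{i-2}, q_i = a_i*q_{i-1} + q_{i-2} with p_{-2}=0, p_{-1}=1, q_{-2}=1, q_{-1}=0:
  i=0: a_0=8, p_0 = 8*1 + 0 = 8, q_0 = 8*0 + 1 = 1.
  i=1: a_1=1, p_1 = 1*8 + 1 = 9, q_1 = 1*1 + 0 = 1.
  i=2: a_2=12, p_2 = 12*9 + 8 = 116, q_2 = 12*1 + 1 = 13.
  i=3: a_3=8, p_3 = 8*116 + 9 = 937, q_3 = 8*13 + 1 = 105.
  i=4: a_4=12, p_4 = 12*937 + 116 = 11360, q_4 = 12*105 + 13 = 1273.
  i=5: a_5=3, p_5 = 3*11360 + 937 = 35017, q_5 = 3*1273 + 105 = 3924.
  i=6: a_6=10, p_6 = 10*35017 + 11360 = 361530, q_6 = 10*3924 + 1273 = 40513.

8/1, 9/1, 116/13, 937/105, 11360/1273, 35017/3924, 361530/40513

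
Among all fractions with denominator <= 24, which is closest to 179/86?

Expand x = 179/86 as a continued fraction with the Euclidean algorithm:
  179 = 2*86 + 7, so a_0 = 2.
  86 = 12*7 + 2, so a_1 = 12.
  7 = 3*2 + 1, so a_2 = 3.
  2 = 2*1 + 0, so a_3 = 2.
so x = [2; 12, 3, 2].
Convergents (p_i = a_i*p_{i-1} + p_{i-2}, q_i = a_i*q_{i-1} + q_{i-2} with p_{-2}=0, p_{-1}=1, q_{-2}=1, q_{-1}=0), until the denominator exceeds 24:
  i=0: a_0=2, p_0 = 2*1 + 0 = 2, q_0 = 2*0 + 1 = 1.
  i=1: a_1=12, p_1 = 12*2 + 1 = 25, q_1 = 12*1 + 0 = 12.
  i=2: a_2=3, p_2 = 3*25 + 2 = 77, q_2 = 3*12 + 1 = 37.
q_2 = 37 > 24, so the last convergent with denominator <= 24 is p_1/q_1 = 25/12.
The closest fraction with denominator <= 24 is either p_1/q_1 or the intermediate fraction (k*p_1 + p_0)/(k*q_1 + q_0) with the largest k >= 1 whose denominator stays <= 24; these approach x as k grows, and every other convergent or intermediate fraction in range is farther away.
Largest k: floor((24 - q_0)/q_1) = floor((24 - 1)/12) = 1.
That gives (1*25 + 2)/(1*12 + 1) = 27/13.
Compare the errors: |x - 25/12| = |179*12 - 25*86|/(86*12) = 2/1032, and |x - 27/13| = |179*13 - 27*86|/(86*13) = 5/1118.
Cross-multiplying, 2*1118 = 2236 < 5160 = 5*1032, so 2/1032 is smaller: the convergent 25/12 is closer to x than 27/13.

25/12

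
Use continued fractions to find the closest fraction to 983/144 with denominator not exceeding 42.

157/23

Expand x = 983/144 as a continued fraction with the Euclidean algorithm:
  983 = 6*144 + 119, so a_0 = 6.
  144 = 1*119 + 25, so a_1 = 1.
  119 = 4*25 + 19, so a_2 = 4.
  25 = 1*19 + 6, so a_3 = 1.
  19 = 3*6 + 1, so a_4 = 3.
  6 = 6*1 + 0, so a_5 = 6.
so x = [6; 1, 4, 1, 3, 6].
Convergents (p_i = a_i*p_{i-1} + p_{i-2}, q_i = a_i*q_{i-1} + q_{i-2} with p_{-2}=0, p_{-1}=1, q_{-2}=1, q_{-1}=0), until the denominator exceeds 42:
  i=0: a_0=6, p_0 = 6*1 + 0 = 6, q_0 = 6*0 + 1 = 1.
  i=1: a_1=1, p_1 = 1*6 + 1 = 7, q_1 = 1*1 + 0 = 1.
  i=2: a_2=4, p_2 = 4*7 + 6 = 34, q_2 = 4*1 + 1 = 5.
  i=3: a_3=1, p_3 = 1*34 + 7 = 41, q_3 = 1*5 + 1 = 6.
  i=4: a_4=3, p_4 = 3*41 + 34 = 157, q_4 = 3*6 + 5 = 23.
  i=5: a_5=6, p_5 = 6*157 + 41 = 983, q_5 = 6*23 + 6 = 144.
q_5 = 144 > 42, so the last convergent with denominator <= 42 is p_4/q_4 = 157/23.
The closest fraction with denominator <= 42 is either p_4/q_4 or the intermediate fraction (k*p_4 + p_3)/(k*q_4 + q_3) with the largest k >= 1 whose denominator stays <= 42; these approach x as k grows, and every other convergent or intermediate fraction in range is farther away.
Largest k: floor((42 - q_3)/q_4) = floor((42 - 6)/23) = 1.
That gives (1*157 + 41)/(1*23 + 6) = 198/29.
Compare the errors: |x - 157/23| = |983*23 - 157*144|/(144*23) = 1/3312, and |x - 198/29| = |983*29 - 198*144|/(144*29) = 5/4176.
Cross-multiplying, 1*4176 = 4176 < 16560 = 5*3312, so 1/3312 is smaller: the convergent 157/23 is closer to x than 198/29.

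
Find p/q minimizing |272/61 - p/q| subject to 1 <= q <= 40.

Expand x = 272/61 as a continued fraction with the Euclidean algorithm:
  272 = 4*61 + 28, so a_0 = 4.
  61 = 2*28 + 5, so a_1 = 2.
  28 = 5*5 + 3, so a_2 = 5.
  5 = 1*3 + 2, so a_3 = 1.
  3 = 1*2 + 1, so a_4 = 1.
  2 = 2*1 + 0, so a_5 = 2.
so x = [4; 2, 5, 1, 1, 2].
Convergents (p_i = a_i*p_{i-1} + p_{i-2}, q_i = a_i*q_{i-1} + q_{i-2} with p_{-2}=0, p_{-1}=1, q_{-2}=1, q_{-1}=0), until the denominator exceeds 40:
  i=0: a_0=4, p_0 = 4*1 + 0 = 4, q_0 = 4*0 + 1 = 1.
  i=1: a_1=2, p_1 = 2*4 + 1 = 9, q_1 = 2*1 + 0 = 2.
  i=2: a_2=5, p_2 = 5*9 + 4 = 49, q_2 = 5*2 + 1 = 11.
  i=3: a_3=1, p_3 = 1*49 + 9 = 58, q_3 = 1*11 + 2 = 13.
  i=4: a_4=1, p_4 = 1*58 + 49 = 107, q_4 = 1*13 + 11 = 24.
  i=5: a_5=2, p_5 = 2*107 + 58 = 272, q_5 = 2*24 + 13 = 61.
q_5 = 61 > 40, so the last convergent with denominator <= 40 is p_4/q_4 = 107/24.
The closest fraction with denominator <= 40 is either p_4/q_4 or the intermediate fraction (k*p_4 + p_3)/(k*q_4 + q_3) with the largest k >= 1 whose denominator stays <= 40; these approach x as k grows, and every other convergent or intermediate fraction in range is farther away.
Largest k: floor((40 - q_3)/q_4) = floor((40 - 13)/24) = 1.
That gives (1*107 + 58)/(1*24 + 13) = 165/37.
Compare the errors: |x - 107/24| = |272*24 - 107*61|/(61*24) = 1/1464, and |x - 165/37| = |272*37 - 165*61|/(61*37) = 1/2257.
Cross-multiplying, 1*1464 = 1464 < 2257 = 1*2257, so 1/2257 is smaller: the intermediate fraction 165/37 is closer to x than 107/24.

165/37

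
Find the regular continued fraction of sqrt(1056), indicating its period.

[32; (2, 64)]

Write x_i = (sqrt(1056) + m_i)/d_i with (m_0, d_0) = (0, 1). a_0 = floor(sqrt(1056)) = 32, since 32^2 = 1024 <= 1056 < 1089 = 33^2.
Iterate m_{i+1} = d_i*a_i - m_i, d_{i+1} = (1056 - m_{i+1}^2)/d_i, a_{i+1} = floor((a_0 + m_{i+1})/d_{i+1}):
  m_1 = 1*32 - 0 = 32, d_1 = (1056 - 32^2)/1 = 32/1 = 32, a_1 = floor((32 + 32)/32) = 2.
  m_2 = 32*2 - 32 = 32, d_2 = (1056 - 32^2)/32 = 32/32 = 1, a_2 = floor((32 + 32)/1) = 64.
  m_3 = 1*64 - 32 = 32, d_3 = (1056 - 32^2)/1 = 32/1 = 32: (m_3, d_3) = (m_1, d_1) = (32, 32), so from here the quotients repeat a_1, a_2; the period length is 2.
Hence the expansion of sqrt(1056) is a_0 = 32 followed by the repeating block 2, 64 (period 2).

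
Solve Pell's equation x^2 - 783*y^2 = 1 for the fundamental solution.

(x, y) = (28, 1)

First expand sqrt(783) as a continued fraction. With x_i = (sqrt(783) + m_i)/d_i and (m_0, d_0) = (0, 1): a_0 = floor(sqrt(783)) = 27, since 27^2 = 729 <= 783 < 784 = 28^2.
Iterate m_{i+1} = d_i*a_i - m_i, d_{i+1} = (783 - m_{i+1}^2)/d_i, a_{i+1} = floor((a_0 + m_{i+1})/d_{i+1}):
  m_1 = 1*27 - 0 = 27, d_1 = (783 - 27^2)/1 = 54/1 = 54, a_1 = floor((27 + 27)/54) = 1.
  m_2 = 54*1 - 27 = 27, d_2 = (783 - 27^2)/54 = 54/54 = 1, a_2 = floor((27 + 27)/1) = 54.
  m_3 = 1*54 - 27 = 27, d_3 = (783 - 27^2)/1 = 54/1 = 54: (m_3, d_3) = (m_1, d_1) = (27, 54), so from here the quotients repeat a_1, a_2; the period length is 2.
So sqrt(783) = [27; (1, 54)] with period length k = 2.
k is even, so the fundamental solution of x^2 - 783y^2 = 1 is (p_{k-1}, q_{k-1}) = (p_1, q_1); compute convergents through index 1.
Convergents (p_i = a_i*p_{i-1} + p_{i-2}, q_i = a_i*q_{i-1} + q_{i-2} with p_{-2}=0, p_{-1}=1, q_{-2}=1, q_{-1}=0):
  i=0: a_0=27, p_0 = 27*1 + 0 = 27, q_0 = 27*0 + 1 = 1.
  i=1: a_1=1, p_1 = 1*27 + 1 = 28, q_1 = 1*1 + 0 = 1.
Check: 28^2 - 783*1^2 = 784 - 783 = 1, so (x, y) = (28, 1) solves the equation, and by the theorem it is the least positive solution.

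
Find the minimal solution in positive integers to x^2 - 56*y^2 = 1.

First expand sqrt(56) as a continued fraction. With x_i = (sqrt(56) + m_i)/d_i and (m_0, d_0) = (0, 1): a_0 = floor(sqrt(56)) = 7, since 7^2 = 49 <= 56 < 64 = 8^2.
Iterate m_{i+1} = d_i*a_i - m_i, d_{i+1} = (56 - m_{i+1}^2)/d_i, a_{i+1} = floor((a_0 + m_{i+1})/d_{i+1}):
  m_1 = 1*7 - 0 = 7, d_1 = (56 - 7^2)/1 = 7/1 = 7, a_1 = floor((7 + 7)/7) = 2.
  m_2 = 7*2 - 7 = 7, d_2 = (56 - 7^2)/7 = 7/7 = 1, a_2 = floor((7 + 7)/1) = 14.
  m_3 = 1*14 - 7 = 7, d_3 = (56 - 7^2)/1 = 7/1 = 7: (m_3, d_3) = (m_1, d_1) = (7, 7), so from here the quotients repeat a_1, a_2; the period length is 2.
So sqrt(56) = [7; (2, 14)] with period length k = 2.
k is even, so the fundamental solution of x^2 - 56y^2 = 1 is (p_{k-1}, q_{k-1}) = (p_1, q_1); compute convergents through index 1.
Convergents (p_i = a_i*p_{i-1} + p_{i-2}, q_i = a_i*q_{i-1} + q_{i-2} with p_{-2}=0, p_{-1}=1, q_{-2}=1, q_{-1}=0):
  i=0: a_0=7, p_0 = 7*1 + 0 = 7, q_0 = 7*0 + 1 = 1.
  i=1: a_1=2, p_1 = 2*7 + 1 = 15, q_1 = 2*1 + 0 = 2.
Check: 15^2 - 56*2^2 = 225 - 224 = 1, so (x, y) = (15, 2) solves the equation, and by the theorem it is the least positive solution.

(x, y) = (15, 2)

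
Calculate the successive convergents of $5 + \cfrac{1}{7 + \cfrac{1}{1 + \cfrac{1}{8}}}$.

5/1, 36/7, 41/8, 364/71

Using the convergent recurrence p_i = a_i*p_{i-1} + p_{i-2}, q_i = a_i*q_{i-1} + q_{i-2} with p_{-2}=0, p_{-1}=1, q_{-2}=1, q_{-1}=0:
  i=0: a_0=5, p_0 = 5*1 + 0 = 5, q_0 = 5*0 + 1 = 1.
  i=1: a_1=7, p_1 = 7*5 + 1 = 36, q_1 = 7*1 + 0 = 7.
  i=2: a_2=1, p_2 = 1*36 + 5 = 41, q_2 = 1*7 + 1 = 8.
  i=3: a_3=8, p_3 = 8*41 + 36 = 364, q_3 = 8*8 + 7 = 71.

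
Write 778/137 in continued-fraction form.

[5; 1, 2, 8, 1, 4]

Run the Euclidean algorithm on 778 and 137; the successive quotients are the partial quotients a_0, a_1, ... (each step inverts the fractional part left over by the previous one):
  778 = 5*137 + 93, so a_0 = 5.
  137 = 1*93 + 44, so a_1 = 1.
  93 = 2*44 + 5, so a_2 = 2.
  44 = 8*5 + 4, so a_3 = 8.
  5 = 1*4 + 1, so a_4 = 1.
  4 = 4*1 + 0, so a_5 = 4.
The remainder reaches 0 after 6 divisions, so the expansion has 6 partial quotients, read off in order.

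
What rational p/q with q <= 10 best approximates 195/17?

Expand x = 195/17 as a continued fraction with the Euclidean algorithm:
  195 = 11*17 + 8, so a_0 = 11.
  17 = 2*8 + 1, so a_1 = 2.
  8 = 8*1 + 0, so a_2 = 8.
so x = [11; 2, 8].
Convergents (p_i = a_i*p_{i-1} + p_{i-2}, q_i = a_i*q_{i-1} + q_{i-2} with p_{-2}=0, p_{-1}=1, q_{-2}=1, q_{-1}=0), until the denominator exceeds 10:
  i=0: a_0=11, p_0 = 11*1 + 0 = 11, q_0 = 11*0 + 1 = 1.
  i=1: a_1=2, p_1 = 2*11 + 1 = 23, q_1 = 2*1 + 0 = 2.
  i=2: a_2=8, p_2 = 8*23 + 11 = 195, q_2 = 8*2 + 1 = 17.
q_2 = 17 > 10, so the last convergent with denominator <= 10 is p_1/q_1 = 23/2.
The closest fraction with denominator <= 10 is either p_1/q_1 or the intermediate fraction (k*p_1 + p_0)/(k*q_1 + q_0) with the largest k >= 1 whose denominator stays <= 10; these approach x as k grows, and every other convergent or intermediate fraction in range is farther away.
Largest k: floor((10 - q_0)/q_1) = floor((10 - 1)/2) = 4.
That gives (4*23 + 11)/(4*2 + 1) = 103/9.
Compare the errors: |x - 23/2| = |195*2 - 23*17|/(17*2) = 1/34, and |x - 103/9| = |195*9 - 103*17|/(17*9) = 4/153.
Cross-multiplying, 4*34 = 136 < 153 = 1*153, so 4/153 is smaller: the intermediate fraction 103/9 is closer to x than 23/2.

103/9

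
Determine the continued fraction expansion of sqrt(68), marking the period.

[8; (4, 16)]

Write x_i = (sqrt(68) + m_i)/d_i with (m_0, d_0) = (0, 1). a_0 = floor(sqrt(68)) = 8, since 8^2 = 64 <= 68 < 81 = 9^2.
Iterate m_{i+1} = d_i*a_i - m_i, d_{i+1} = (68 - m_{i+1}^2)/d_i, a_{i+1} = floor((a_0 + m_{i+1})/d_{i+1}):
  m_1 = 1*8 - 0 = 8, d_1 = (68 - 8^2)/1 = 4/1 = 4, a_1 = floor((8 + 8)/4) = 4.
  m_2 = 4*4 - 8 = 8, d_2 = (68 - 8^2)/4 = 4/4 = 1, a_2 = floor((8 + 8)/1) = 16.
  m_3 = 1*16 - 8 = 8, d_3 = (68 - 8^2)/1 = 4/1 = 4: (m_3, d_3) = (m_1, d_1) = (8, 4), so from here the quotients repeat a_1, a_2; the period length is 2.
Hence the expansion of sqrt(68) is a_0 = 8 followed by the repeating block 4, 16 (period 2).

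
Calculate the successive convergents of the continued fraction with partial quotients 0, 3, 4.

Using the convergent recurrence p_i = a_i*p_{i-1} + p_{i-2}, q_i = a_i*q_{i-1} + q_{i-2} with p_{-2}=0, p_{-1}=1, q_{-2}=1, q_{-1}=0:
  i=0: a_0=0, p_0 = 0*1 + 0 = 0, q_0 = 0*0 + 1 = 1.
  i=1: a_1=3, p_1 = 3*0 + 1 = 1, q_1 = 3*1 + 0 = 3.
  i=2: a_2=4, p_2 = 4*1 + 0 = 4, q_2 = 4*3 + 1 = 13.

0/1, 1/3, 4/13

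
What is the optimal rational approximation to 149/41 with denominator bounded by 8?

29/8

Expand x = 149/41 as a continued fraction with the Euclidean algorithm:
  149 = 3*41 + 26, so a_0 = 3.
  41 = 1*26 + 15, so a_1 = 1.
  26 = 1*15 + 11, so a_2 = 1.
  15 = 1*11 + 4, so a_3 = 1.
  11 = 2*4 + 3, so a_4 = 2.
  4 = 1*3 + 1, so a_5 = 1.
  3 = 3*1 + 0, so a_6 = 3.
so x = [3; 1, 1, 1, 2, 1, 3].
Convergents (p_i = a_i*p_{i-1} + p_{i-2}, q_i = a_i*q_{i-1} + q_{i-2} with p_{-2}=0, p_{-1}=1, q_{-2}=1, q_{-1}=0), until the denominator exceeds 8:
  i=0: a_0=3, p_0 = 3*1 + 0 = 3, q_0 = 3*0 + 1 = 1.
  i=1: a_1=1, p_1 = 1*3 + 1 = 4, q_1 = 1*1 + 0 = 1.
  i=2: a_2=1, p_2 = 1*4 + 3 = 7, q_2 = 1*1 + 1 = 2.
  i=3: a_3=1, p_3 = 1*7 + 4 = 11, q_3 = 1*2 + 1 = 3.
  i=4: a_4=2, p_4 = 2*11 + 7 = 29, q_4 = 2*3 + 2 = 8.
  i=5: a_5=1, p_5 = 1*29 + 11 = 40, q_5 = 1*8 + 3 = 11.
q_5 = 11 > 8, so the last convergent with denominator <= 8 is p_4/q_4 = 29/8.
The closest fraction with denominator <= 8 is either p_4/q_4 or the intermediate fraction (k*p_4 + p_3)/(k*q_4 + q_3) with the largest k >= 1 whose denominator stays <= 8; these approach x as k grows, and every other convergent or intermediate fraction in range is farther away.
Largest k: floor((8 - q_3)/q_4) = floor((8 - 3)/8) = 0.
Since k = 0, no intermediate fraction beyond p_4/q_4 has denominator <= 8, so the convergent 29/8 is the closest (its error is |149*8 - 29*41|/(41*8) = 3/328).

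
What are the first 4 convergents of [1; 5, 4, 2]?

Using the convergent recurrence p_i = a_i*p_{i-1} + p_{i-2}, q_i = a_i*q_{i-1} + q_{i-2} with p_{-2}=0, p_{-1}=1, q_{-2}=1, q_{-1}=0:
  i=0: a_0=1, p_0 = 1*1 + 0 = 1, q_0 = 1*0 + 1 = 1.
  i=1: a_1=5, p_1 = 5*1 + 1 = 6, q_1 = 5*1 + 0 = 5.
  i=2: a_2=4, p_2 = 4*6 + 1 = 25, q_2 = 4*5 + 1 = 21.
  i=3: a_3=2, p_3 = 2*25 + 6 = 56, q_3 = 2*21 + 5 = 47.

1/1, 6/5, 25/21, 56/47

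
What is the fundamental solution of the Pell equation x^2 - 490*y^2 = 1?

First expand sqrt(490) as a continued fraction. With x_i = (sqrt(490) + m_i)/d_i and (m_0, d_0) = (0, 1): a_0 = floor(sqrt(490)) = 22, since 22^2 = 484 <= 490 < 529 = 23^2.
Iterate m_{i+1} = d_i*a_i - m_i, d_{i+1} = (490 - m_{i+1}^2)/d_i, a_{i+1} = floor((a_0 + m_{i+1})/d_{i+1}):
  m_1 = 1*22 - 0 = 22, d_1 = (490 - 22^2)/1 = 6/1 = 6, a_1 = floor((22 + 22)/6) = 7.
  m_2 = 6*7 - 22 = 20, d_2 = (490 - 20^2)/6 = 90/6 = 15, a_2 = floor((22 + 20)/15) = 2.
  m_3 = 15*2 - 20 = 10, d_3 = (490 - 10^2)/15 = 390/15 = 26, a_3 = floor((22 + 10)/26) = 1.
  m_4 = 26*1 - 10 = 16, d_4 = (490 - 16^2)/26 = 234/26 = 9, a_4 = floor((22 + 16)/9) = 4.
  m_5 = 9*4 - 16 = 20, d_5 = (490 - 20^2)/9 = 90/9 = 10, a_5 = floor((22 + 20)/10) = 4.
  m_6 = 10*4 - 20 = 20, d_6 = (490 - 20^2)/10 = 90/10 = 9, a_6 = floor((22 + 20)/9) = 4.
  m_7 = 9*4 - 20 = 16, d_7 = (490 - 16^2)/9 = 234/9 = 26, a_7 = floor((22 + 16)/26) = 1.
  m_8 = 26*1 - 16 = 10, d_8 = (490 - 10^2)/26 = 390/26 = 15, a_8 = floor((22 + 10)/15) = 2.
  m_9 = 15*2 - 10 = 20, d_9 = (490 - 20^2)/15 = 90/15 = 6, a_9 = floor((22 + 20)/6) = 7.
  m_10 = 6*7 - 20 = 22, d_10 = (490 - 22^2)/6 = 6/6 = 1, a_10 = floor((22 + 22)/1) = 44.
  m_11 = 1*44 - 22 = 22, d_11 = (490 - 22^2)/1 = 6/1 = 6: (m_11, d_11) = (m_1, d_1) = (22, 6), so from here the quotients repeat a_1, ..., a_10; the period length is 10.
So sqrt(490) = [22; (7, 2, 1, 4, 4, 4, 1, 2, 7, 44)] with period length k = 10.
k is even, so the fundamental solution of x^2 - 490y^2 = 1 is (p_{k-1}, q_{k-1}) = (p_9, q_9); compute convergents through index 9.
Convergents (p_i = a_i*p_{i-1} + p_{i-2}, q_i = a_i*q_{i-1} + q_{i-2} with p_{-2}=0, p_{-1}=1, q_{-2}=1, q_{-1}=0):
  i=0: a_0=22, p_0 = 22*1 + 0 = 22, q_0 = 22*0 + 1 = 1.
  i=1: a_1=7, p_1 = 7*22 + 1 = 155, q_1 = 7*1 + 0 = 7.
  i=2: a_2=2, p_2 = 2*155 + 22 = 332, q_2 = 2*7 + 1 = 15.
  i=3: a_3=1, p_3 = 1*332 + 155 = 487, q_3 = 1*15 + 7 = 22.
  i=4: a_4=4, p_4 = 4*487 + 332 = 2280, q_4 = 4*22 + 15 = 103.
  i=5: a_5=4, p_5 = 4*2280 + 487 = 9607, q_5 = 4*103 + 22 = 434.
  i=6: a_6=4, p_6 = 4*9607 + 2280 = 40708, q_6 = 4*434 + 103 = 1839.
  i=7: a_7=1, p_7 = 1*40708 + 9607 = 50315, q_7 = 1*1839 + 434 = 2273.
  i=8: a_8=2, p_8 = 2*50315 + 40708 = 141338, q_8 = 2*2273 + 1839 = 6385.
  i=9: a_9=7, p_9 = 7*141338 + 50315 = 1039681, q_9 = 7*6385 + 2273 = 46968.
Check: 1039681^2 - 490*46968^2 = 1080936581761 - 1080936581760 = 1, so (x, y) = (1039681, 46968) solves the equation, and by the theorem it is the least positive solution.

(x, y) = (1039681, 46968)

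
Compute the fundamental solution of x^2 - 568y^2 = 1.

(x, y) = (143, 6)

First expand sqrt(568) as a continued fraction. With x_i = (sqrt(568) + m_i)/d_i and (m_0, d_0) = (0, 1): a_0 = floor(sqrt(568)) = 23, since 23^2 = 529 <= 568 < 576 = 24^2.
Iterate m_{i+1} = d_i*a_i - m_i, d_{i+1} = (568 - m_{i+1}^2)/d_i, a_{i+1} = floor((a_0 + m_{i+1})/d_{i+1}):
  m_1 = 1*23 - 0 = 23, d_1 = (568 - 23^2)/1 = 39/1 = 39, a_1 = floor((23 + 23)/39) = 1.
  m_2 = 39*1 - 23 = 16, d_2 = (568 - 16^2)/39 = 312/39 = 8, a_2 = floor((23 + 16)/8) = 4.
  m_3 = 8*4 - 16 = 16, d_3 = (568 - 16^2)/8 = 312/8 = 39, a_3 = floor((23 + 16)/39) = 1.
  m_4 = 39*1 - 16 = 23, d_4 = (568 - 23^2)/39 = 39/39 = 1, a_4 = floor((23 + 23)/1) = 46.
  m_5 = 1*46 - 23 = 23, d_5 = (568 - 23^2)/1 = 39/1 = 39: (m_5, d_5) = (m_1, d_1) = (23, 39), so from here the quotients repeat a_1, ..., a_4; the period length is 4.
So sqrt(568) = [23; (1, 4, 1, 46)] with period length k = 4.
k is even, so the fundamental solution of x^2 - 568y^2 = 1 is (p_{k-1}, q_{k-1}) = (p_3, q_3); compute convergents through index 3.
Convergents (p_i = a_i*p_{i-1} + p_{i-2}, q_i = a_i*q_{i-1} + q_{i-2} with p_{-2}=0, p_{-1}=1, q_{-2}=1, q_{-1}=0):
  i=0: a_0=23, p_0 = 23*1 + 0 = 23, q_0 = 23*0 + 1 = 1.
  i=1: a_1=1, p_1 = 1*23 + 1 = 24, q_1 = 1*1 + 0 = 1.
  i=2: a_2=4, p_2 = 4*24 + 23 = 119, q_2 = 4*1 + 1 = 5.
  i=3: a_3=1, p_3 = 1*119 + 24 = 143, q_3 = 1*5 + 1 = 6.
Check: 143^2 - 568*6^2 = 20449 - 20448 = 1, so (x, y) = (143, 6) solves the equation, and by the theorem it is the least positive solution.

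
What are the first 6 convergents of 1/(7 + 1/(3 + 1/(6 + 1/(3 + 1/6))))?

0/1, 1/7, 3/22, 19/139, 60/439, 379/2773

Using the convergent recurrence p_i = a_i*p_{i-1} + p_{i-2}, q_i = a_i*q_{i-1} + q_{i-2} with p_{-2}=0, p_{-1}=1, q_{-2}=1, q_{-1}=0:
  i=0: a_0=0, p_0 = 0*1 + 0 = 0, q_0 = 0*0 + 1 = 1.
  i=1: a_1=7, p_1 = 7*0 + 1 = 1, q_1 = 7*1 + 0 = 7.
  i=2: a_2=3, p_2 = 3*1 + 0 = 3, q_2 = 3*7 + 1 = 22.
  i=3: a_3=6, p_3 = 6*3 + 1 = 19, q_3 = 6*22 + 7 = 139.
  i=4: a_4=3, p_4 = 3*19 + 3 = 60, q_4 = 3*139 + 22 = 439.
  i=5: a_5=6, p_5 = 6*60 + 19 = 379, q_5 = 6*439 + 139 = 2773.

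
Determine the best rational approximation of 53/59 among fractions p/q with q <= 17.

Expand x = 53/59 as a continued fraction with the Euclidean algorithm:
  53 = 0*59 + 53, so a_0 = 0.
  59 = 1*53 + 6, so a_1 = 1.
  53 = 8*6 + 5, so a_2 = 8.
  6 = 1*5 + 1, so a_3 = 1.
  5 = 5*1 + 0, so a_4 = 5.
so x = [0; 1, 8, 1, 5].
Convergents (p_i = a_i*p_{i-1} + p_{i-2}, q_i = a_i*q_{i-1} + q_{i-2} with p_{-2}=0, p_{-1}=1, q_{-2}=1, q_{-1}=0), until the denominator exceeds 17:
  i=0: a_0=0, p_0 = 0*1 + 0 = 0, q_0 = 0*0 + 1 = 1.
  i=1: a_1=1, p_1 = 1*0 + 1 = 1, q_1 = 1*1 + 0 = 1.
  i=2: a_2=8, p_2 = 8*1 + 0 = 8, q_2 = 8*1 + 1 = 9.
  i=3: a_3=1, p_3 = 1*8 + 1 = 9, q_3 = 1*9 + 1 = 10.
  i=4: a_4=5, p_4 = 5*9 + 8 = 53, q_4 = 5*10 + 9 = 59.
q_4 = 59 > 17, so the last convergent with denominator <= 17 is p_3/q_3 = 9/10.
The closest fraction with denominator <= 17 is either p_3/q_3 or the intermediate fraction (k*p_3 + p_2)/(k*q_3 + q_2) with the largest k >= 1 whose denominator stays <= 17; these approach x as k grows, and every other convergent or intermediate fraction in range is farther away.
Largest k: floor((17 - q_2)/q_3) = floor((17 - 9)/10) = 0.
Since k = 0, no intermediate fraction beyond p_3/q_3 has denominator <= 17, so the convergent 9/10 is the closest (its error is |53*10 - 9*59|/(59*10) = 1/590).

9/10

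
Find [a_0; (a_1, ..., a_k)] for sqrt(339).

Write x_i = (sqrt(339) + m_i)/d_i with (m_0, d_0) = (0, 1). a_0 = floor(sqrt(339)) = 18, since 18^2 = 324 <= 339 < 361 = 19^2.
Iterate m_{i+1} = d_i*a_i - m_i, d_{i+1} = (339 - m_{i+1}^2)/d_i, a_{i+1} = floor((a_0 + m_{i+1})/d_{i+1}):
  m_1 = 1*18 - 0 = 18, d_1 = (339 - 18^2)/1 = 15/1 = 15, a_1 = floor((18 + 18)/15) = 2.
  m_2 = 15*2 - 18 = 12, d_2 = (339 - 12^2)/15 = 195/15 = 13, a_2 = floor((18 + 12)/13) = 2.
  m_3 = 13*2 - 12 = 14, d_3 = (339 - 14^2)/13 = 143/13 = 11, a_3 = floor((18 + 14)/11) = 2.
  m_4 = 11*2 - 14 = 8, d_4 = (339 - 8^2)/11 = 275/11 = 25, a_4 = floor((18 + 8)/25) = 1.
  m_5 = 25*1 - 8 = 17, d_5 = (339 - 17^2)/25 = 50/25 = 2, a_5 = floor((18 + 17)/2) = 17.
  m_6 = 2*17 - 17 = 17, d_6 = (339 - 17^2)/2 = 50/2 = 25, a_6 = floor((18 + 17)/25) = 1.
  m_7 = 25*1 - 17 = 8, d_7 = (339 - 8^2)/25 = 275/25 = 11, a_7 = floor((18 + 8)/11) = 2.
  m_8 = 11*2 - 8 = 14, d_8 = (339 - 14^2)/11 = 143/11 = 13, a_8 = floor((18 + 14)/13) = 2.
  m_9 = 13*2 - 14 = 12, d_9 = (339 - 12^2)/13 = 195/13 = 15, a_9 = floor((18 + 12)/15) = 2.
  m_10 = 15*2 - 12 = 18, d_10 = (339 - 18^2)/15 = 15/15 = 1, a_10 = floor((18 + 18)/1) = 36.
  m_11 = 1*36 - 18 = 18, d_11 = (339 - 18^2)/1 = 15/1 = 15: (m_11, d_11) = (m_1, d_1) = (18, 15), so from here the quotients repeat a_1, ..., a_10; the period length is 10.
Hence the expansion of sqrt(339) is a_0 = 18 followed by the repeating block 2, 2, 2, 1, 17, 1, 2, 2, 2, 36 (period 10).

[18; (2, 2, 2, 1, 17, 1, 2, 2, 2, 36)]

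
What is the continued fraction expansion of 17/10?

[1; 1, 2, 3]

Run the Euclidean algorithm on 17 and 10; the successive quotients are the partial quotients a_0, a_1, ... (each step inverts the fractional part left over by the previous one):
  17 = 1*10 + 7, so a_0 = 1.
  10 = 1*7 + 3, so a_1 = 1.
  7 = 2*3 + 1, so a_2 = 2.
  3 = 3*1 + 0, so a_3 = 3.
The remainder reaches 0 after 4 divisions, so the expansion has 4 partial quotients, read off in order.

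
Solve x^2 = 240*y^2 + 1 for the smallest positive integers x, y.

First expand sqrt(240) as a continued fraction. With x_i = (sqrt(240) + m_i)/d_i and (m_0, d_0) = (0, 1): a_0 = floor(sqrt(240)) = 15, since 15^2 = 225 <= 240 < 256 = 16^2.
Iterate m_{i+1} = d_i*a_i - m_i, d_{i+1} = (240 - m_{i+1}^2)/d_i, a_{i+1} = floor((a_0 + m_{i+1})/d_{i+1}):
  m_1 = 1*15 - 0 = 15, d_1 = (240 - 15^2)/1 = 15/1 = 15, a_1 = floor((15 + 15)/15) = 2.
  m_2 = 15*2 - 15 = 15, d_2 = (240 - 15^2)/15 = 15/15 = 1, a_2 = floor((15 + 15)/1) = 30.
  m_3 = 1*30 - 15 = 15, d_3 = (240 - 15^2)/1 = 15/1 = 15: (m_3, d_3) = (m_1, d_1) = (15, 15), so from here the quotients repeat a_1, a_2; the period length is 2.
So sqrt(240) = [15; (2, 30)] with period length k = 2.
k is even, so the fundamental solution of x^2 - 240y^2 = 1 is (p_{k-1}, q_{k-1}) = (p_1, q_1); compute convergents through index 1.
Convergents (p_i = a_i*p_{i-1} + p_{i-2}, q_i = a_i*q_{i-1} + q_{i-2} with p_{-2}=0, p_{-1}=1, q_{-2}=1, q_{-1}=0):
  i=0: a_0=15, p_0 = 15*1 + 0 = 15, q_0 = 15*0 + 1 = 1.
  i=1: a_1=2, p_1 = 2*15 + 1 = 31, q_1 = 2*1 + 0 = 2.
Check: 31^2 - 240*2^2 = 961 - 960 = 1, so (x, y) = (31, 2) solves the equation, and by the theorem it is the least positive solution.

(x, y) = (31, 2)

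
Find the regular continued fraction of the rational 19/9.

Run the Euclidean algorithm on 19 and 9; the successive quotients are the partial quotients a_0, a_1, ... (each step inverts the fractional part left over by the previous one):
  19 = 2*9 + 1, so a_0 = 2.
  9 = 9*1 + 0, so a_1 = 9.
The remainder reaches 0 after 2 divisions, so the expansion has 2 partial quotients, read off in order.

[2; 9]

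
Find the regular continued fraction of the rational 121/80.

[1; 1, 1, 19, 2]

Run the Euclidean algorithm on 121 and 80; the successive quotients are the partial quotients a_0, a_1, ... (each step inverts the fractional part left over by the previous one):
  121 = 1*80 + 41, so a_0 = 1.
  80 = 1*41 + 39, so a_1 = 1.
  41 = 1*39 + 2, so a_2 = 1.
  39 = 19*2 + 1, so a_3 = 19.
  2 = 2*1 + 0, so a_4 = 2.
The remainder reaches 0 after 5 divisions, so the expansion has 5 partial quotients, read off in order.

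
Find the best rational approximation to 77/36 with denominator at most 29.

62/29

Expand x = 77/36 as a continued fraction with the Euclidean algorithm:
  77 = 2*36 + 5, so a_0 = 2.
  36 = 7*5 + 1, so a_1 = 7.
  5 = 5*1 + 0, so a_2 = 5.
so x = [2; 7, 5].
Convergents (p_i = a_i*p_{i-1} + p_{i-2}, q_i = a_i*q_{i-1} + q_{i-2} with p_{-2}=0, p_{-1}=1, q_{-2}=1, q_{-1}=0), until the denominator exceeds 29:
  i=0: a_0=2, p_0 = 2*1 + 0 = 2, q_0 = 2*0 + 1 = 1.
  i=1: a_1=7, p_1 = 7*2 + 1 = 15, q_1 = 7*1 + 0 = 7.
  i=2: a_2=5, p_2 = 5*15 + 2 = 77, q_2 = 5*7 + 1 = 36.
q_2 = 36 > 29, so the last convergent with denominator <= 29 is p_1/q_1 = 15/7.
The closest fraction with denominator <= 29 is either p_1/q_1 or the intermediate fraction (k*p_1 + p_0)/(k*q_1 + q_0) with the largest k >= 1 whose denominator stays <= 29; these approach x as k grows, and every other convergent or intermediate fraction in range is farther away.
Largest k: floor((29 - q_0)/q_1) = floor((29 - 1)/7) = 4.
That gives (4*15 + 2)/(4*7 + 1) = 62/29.
Compare the errors: |x - 15/7| = |77*7 - 15*36|/(36*7) = 1/252, and |x - 62/29| = |77*29 - 62*36|/(36*29) = 1/1044.
Cross-multiplying, 1*252 = 252 < 1044 = 1*1044, so 1/1044 is smaller: the intermediate fraction 62/29 is closer to x than 15/7.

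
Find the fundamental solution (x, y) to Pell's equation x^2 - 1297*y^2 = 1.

First expand sqrt(1297) as a continued fraction. With x_i = (sqrt(1297) + m_i)/d_i and (m_0, d_0) = (0, 1): a_0 = floor(sqrt(1297)) = 36, since 36^2 = 1296 <= 1297 < 1369 = 37^2.
Iterate m_{i+1} = d_i*a_i - m_i, d_{i+1} = (1297 - m_{i+1}^2)/d_i, a_{i+1} = floor((a_0 + m_{i+1})/d_{i+1}):
  m_1 = 1*36 - 0 = 36, d_1 = (1297 - 36^2)/1 = 1/1 = 1, a_1 = floor((36 + 36)/1) = 72.
  m_2 = 1*72 - 36 = 36, d_2 = (1297 - 36^2)/1 = 1/1 = 1: (m_2, d_2) = (m_1, d_1) = (36, 1), so from here the quotient a_1 repeats; the period length is 1.
So sqrt(1297) = [36; (72)] with period length k = 1.
k is odd, so (p_{k-1}, q_{k-1}) only solves x^2 - 1297y^2 = -1 and the fundamental solution of x^2 - 1297y^2 = 1 is (p_{2k-1}, q_{2k-1}) = (p_1, q_1); compute convergents through index 1, running through the period twice.
Convergents (p_i = a_i*p_{i-1} + p_{i-2}, q_i = a_i*q_{i-1} + q_{i-2} with p_{-2}=0, p_{-1}=1, q_{-2}=1, q_{-1}=0):
  i=0: a_0=36, p_0 = 36*1 + 0 = 36, q_0 = 36*0 + 1 = 1.
  i=1: a_1=72, p_1 = 72*36 + 1 = 2593, q_1 = 72*1 + 0 = 72.
Indeed p_0^2 - 1297*q_0^2 = 1296 - 1297 = -1, not +1.
Check: 2593^2 - 1297*72^2 = 6723649 - 6723648 = 1, so (x, y) = (2593, 72) solves the equation, and by the theorem it is the least positive solution.

(x, y) = (2593, 72)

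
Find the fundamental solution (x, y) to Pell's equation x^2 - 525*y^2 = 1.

First expand sqrt(525) as a continued fraction. With x_i = (sqrt(525) + m_i)/d_i and (m_0, d_0) = (0, 1): a_0 = floor(sqrt(525)) = 22, since 22^2 = 484 <= 525 < 529 = 23^2.
Iterate m_{i+1} = d_i*a_i - m_i, d_{i+1} = (525 - m_{i+1}^2)/d_i, a_{i+1} = floor((a_0 + m_{i+1})/d_{i+1}):
  m_1 = 1*22 - 0 = 22, d_1 = (525 - 22^2)/1 = 41/1 = 41, a_1 = floor((22 + 22)/41) = 1.
  m_2 = 41*1 - 22 = 19, d_2 = (525 - 19^2)/41 = 164/41 = 4, a_2 = floor((22 + 19)/4) = 10.
  m_3 = 4*10 - 19 = 21, d_3 = (525 - 21^2)/4 = 84/4 = 21, a_3 = floor((22 + 21)/21) = 2.
  m_4 = 21*2 - 21 = 21, d_4 = (525 - 21^2)/21 = 84/21 = 4, a_4 = floor((22 + 21)/4) = 10.
  m_5 = 4*10 - 21 = 19, d_5 = (525 - 19^2)/4 = 164/4 = 41, a_5 = floor((22 + 19)/41) = 1.
  m_6 = 41*1 - 19 = 22, d_6 = (525 - 22^2)/41 = 41/41 = 1, a_6 = floor((22 + 22)/1) = 44.
  m_7 = 1*44 - 22 = 22, d_7 = (525 - 22^2)/1 = 41/1 = 41: (m_7, d_7) = (m_1, d_1) = (22, 41), so from here the quotients repeat a_1, ..., a_6; the period length is 6.
So sqrt(525) = [22; (1, 10, 2, 10, 1, 44)] with period length k = 6.
k is even, so the fundamental solution of x^2 - 525y^2 = 1 is (p_{k-1}, q_{k-1}) = (p_5, q_5); compute convergents through index 5.
Convergents (p_i = a_i*p_{i-1} + p_{i-2}, q_i = a_i*q_{i-1} + q_{i-2} with p_{-2}=0, p_{-1}=1, q_{-2}=1, q_{-1}=0):
  i=0: a_0=22, p_0 = 22*1 + 0 = 22, q_0 = 22*0 + 1 = 1.
  i=1: a_1=1, p_1 = 1*22 + 1 = 23, q_1 = 1*1 + 0 = 1.
  i=2: a_2=10, p_2 = 10*23 + 22 = 252, q_2 = 10*1 + 1 = 11.
  i=3: a_3=2, p_3 = 2*252 + 23 = 527, q_3 = 2*11 + 1 = 23.
  i=4: a_4=10, p_4 = 10*527 + 252 = 5522, q_4 = 10*23 + 11 = 241.
  i=5: a_5=1, p_5 = 1*5522 + 527 = 6049, q_5 = 1*241 + 23 = 264.
Check: 6049^2 - 525*264^2 = 36590401 - 36590400 = 1, so (x, y) = (6049, 264) solves the equation, and by the theorem it is the least positive solution.

(x, y) = (6049, 264)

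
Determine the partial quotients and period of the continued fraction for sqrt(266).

Write x_i = (sqrt(266) + m_i)/d_i with (m_0, d_0) = (0, 1). a_0 = floor(sqrt(266)) = 16, since 16^2 = 256 <= 266 < 289 = 17^2.
Iterate m_{i+1} = d_i*a_i - m_i, d_{i+1} = (266 - m_{i+1}^2)/d_i, a_{i+1} = floor((a_0 + m_{i+1})/d_{i+1}):
  m_1 = 1*16 - 0 = 16, d_1 = (266 - 16^2)/1 = 10/1 = 10, a_1 = floor((16 + 16)/10) = 3.
  m_2 = 10*3 - 16 = 14, d_2 = (266 - 14^2)/10 = 70/10 = 7, a_2 = floor((16 + 14)/7) = 4.
  m_3 = 7*4 - 14 = 14, d_3 = (266 - 14^2)/7 = 70/7 = 10, a_3 = floor((16 + 14)/10) = 3.
  m_4 = 10*3 - 14 = 16, d_4 = (266 - 16^2)/10 = 10/10 = 1, a_4 = floor((16 + 16)/1) = 32.
  m_5 = 1*32 - 16 = 16, d_5 = (266 - 16^2)/1 = 10/1 = 10: (m_5, d_5) = (m_1, d_1) = (16, 10), so from here the quotients repeat a_1, ..., a_4; the period length is 4.
Hence the expansion of sqrt(266) is a_0 = 16 followed by the repeating block 3, 4, 3, 32 (period 4).

[16; (3, 4, 3, 32)]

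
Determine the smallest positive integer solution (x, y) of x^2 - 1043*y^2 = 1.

First expand sqrt(1043) as a continued fraction. With x_i = (sqrt(1043) + m_i)/d_i and (m_0, d_0) = (0, 1): a_0 = floor(sqrt(1043)) = 32, since 32^2 = 1024 <= 1043 < 1089 = 33^2.
Iterate m_{i+1} = d_i*a_i - m_i, d_{i+1} = (1043 - m_{i+1}^2)/d_i, a_{i+1} = floor((a_0 + m_{i+1})/d_{i+1}):
  m_1 = 1*32 - 0 = 32, d_1 = (1043 - 32^2)/1 = 19/1 = 19, a_1 = floor((32 + 32)/19) = 3.
  m_2 = 19*3 - 32 = 25, d_2 = (1043 - 25^2)/19 = 418/19 = 22, a_2 = floor((32 + 25)/22) = 2.
  m_3 = 22*2 - 25 = 19, d_3 = (1043 - 19^2)/22 = 682/22 = 31, a_3 = floor((32 + 19)/31) = 1.
  m_4 = 31*1 - 19 = 12, d_4 = (1043 - 12^2)/31 = 899/31 = 29, a_4 = floor((32 + 12)/29) = 1.
  m_5 = 29*1 - 12 = 17, d_5 = (1043 - 17^2)/29 = 754/29 = 26, a_5 = floor((32 + 17)/26) = 1.
  m_6 = 26*1 - 17 = 9, d_6 = (1043 - 9^2)/26 = 962/26 = 37, a_6 = floor((32 + 9)/37) = 1.
  m_7 = 37*1 - 9 = 28, d_7 = (1043 - 28^2)/37 = 259/37 = 7, a_7 = floor((32 + 28)/7) = 8.
  m_8 = 7*8 - 28 = 28, d_8 = (1043 - 28^2)/7 = 259/7 = 37, a_8 = floor((32 + 28)/37) = 1.
  m_9 = 37*1 - 28 = 9, d_9 = (1043 - 9^2)/37 = 962/37 = 26, a_9 = floor((32 + 9)/26) = 1.
  m_10 = 26*1 - 9 = 17, d_10 = (1043 - 17^2)/26 = 754/26 = 29, a_10 = floor((32 + 17)/29) = 1.
  m_11 = 29*1 - 17 = 12, d_11 = (1043 - 12^2)/29 = 899/29 = 31, a_11 = floor((32 + 12)/31) = 1.
  m_12 = 31*1 - 12 = 19, d_12 = (1043 - 19^2)/31 = 682/31 = 22, a_12 = floor((32 + 19)/22) = 2.
  m_13 = 22*2 - 19 = 25, d_13 = (1043 - 25^2)/22 = 418/22 = 19, a_13 = floor((32 + 25)/19) = 3.
  m_14 = 19*3 - 25 = 32, d_14 = (1043 - 32^2)/19 = 19/19 = 1, a_14 = floor((32 + 32)/1) = 64.
  m_15 = 1*64 - 32 = 32, d_15 = (1043 - 32^2)/1 = 19/1 = 19: (m_15, d_15) = (m_1, d_1) = (32, 19), so from here the quotients repeat a_1, ..., a_14; the period length is 14.
So sqrt(1043) = [32; (3, 2, 1, 1, 1, 1, 8, 1, 1, 1, 1, 2, 3, 64)] with period length k = 14.
k is even, so the fundamental solution of x^2 - 1043y^2 = 1 is (p_{k-1}, q_{k-1}) = (p_13, q_13); compute convergents through index 13.
Convergents (p_i = a_i*p_{i-1} + p_{i-2}, q_i = a_i*q_{i-1} + q_{i-2} with p_{-2}=0, p_{-1}=1, q_{-2}=1, q_{-1}=0):
  i=0: a_0=32, p_0 = 32*1 + 0 = 32, q_0 = 32*0 + 1 = 1.
  i=1: a_1=3, p_1 = 3*32 + 1 = 97, q_1 = 3*1 + 0 = 3.
  i=2: a_2=2, p_2 = 2*97 + 32 = 226, q_2 = 2*3 + 1 = 7.
  i=3: a_3=1, p_3 = 1*226 + 97 = 323, q_3 = 1*7 + 3 = 10.
  i=4: a_4=1, p_4 = 1*323 + 226 = 549, q_4 = 1*10 + 7 = 17.
  i=5: a_5=1, p_5 = 1*549 + 323 = 872, q_5 = 1*17 + 10 = 27.
  i=6: a_6=1, p_6 = 1*872 + 549 = 1421, q_6 = 1*27 + 17 = 44.
  i=7: a_7=8, p_7 = 8*1421 + 872 = 12240, q_7 = 8*44 + 27 = 379.
  i=8: a_8=1, p_8 = 1*12240 + 1421 = 13661, q_8 = 1*379 + 44 = 423.
  i=9: a_9=1, p_9 = 1*13661 + 12240 = 25901, q_9 = 1*423 + 379 = 802.
  i=10: a_10=1, p_10 = 1*25901 + 13661 = 39562, q_10 = 1*802 + 423 = 1225.
  i=11: a_11=1, p_11 = 1*39562 + 25901 = 65463, q_11 = 1*1225 + 802 = 2027.
  i=12: a_12=2, p_12 = 2*65463 + 39562 = 170488, q_12 = 2*2027 + 1225 = 5279.
  i=13: a_13=3, p_13 = 3*170488 + 65463 = 576927, q_13 = 3*5279 + 2027 = 17864.
Check: 576927^2 - 1043*17864^2 = 332844763329 - 332844763328 = 1, so (x, y) = (576927, 17864) solves the equation, and by the theorem it is the least positive solution.

(x, y) = (576927, 17864)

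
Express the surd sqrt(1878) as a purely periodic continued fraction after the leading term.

[43; (2, 1, 42, 1, 2, 86)]

Write x_i = (sqrt(1878) + m_i)/d_i with (m_0, d_0) = (0, 1). a_0 = floor(sqrt(1878)) = 43, since 43^2 = 1849 <= 1878 < 1936 = 44^2.
Iterate m_{i+1} = d_i*a_i - m_i, d_{i+1} = (1878 - m_{i+1}^2)/d_i, a_{i+1} = floor((a_0 + m_{i+1})/d_{i+1}):
  m_1 = 1*43 - 0 = 43, d_1 = (1878 - 43^2)/1 = 29/1 = 29, a_1 = floor((43 + 43)/29) = 2.
  m_2 = 29*2 - 43 = 15, d_2 = (1878 - 15^2)/29 = 1653/29 = 57, a_2 = floor((43 + 15)/57) = 1.
  m_3 = 57*1 - 15 = 42, d_3 = (1878 - 42^2)/57 = 114/57 = 2, a_3 = floor((43 + 42)/2) = 42.
  m_4 = 2*42 - 42 = 42, d_4 = (1878 - 42^2)/2 = 114/2 = 57, a_4 = floor((43 + 42)/57) = 1.
  m_5 = 57*1 - 42 = 15, d_5 = (1878 - 15^2)/57 = 1653/57 = 29, a_5 = floor((43 + 15)/29) = 2.
  m_6 = 29*2 - 15 = 43, d_6 = (1878 - 43^2)/29 = 29/29 = 1, a_6 = floor((43 + 43)/1) = 86.
  m_7 = 1*86 - 43 = 43, d_7 = (1878 - 43^2)/1 = 29/1 = 29: (m_7, d_7) = (m_1, d_1) = (43, 29), so from here the quotients repeat a_1, ..., a_6; the period length is 6.
Hence the expansion of sqrt(1878) is a_0 = 43 followed by the repeating block 2, 1, 42, 1, 2, 86 (period 6).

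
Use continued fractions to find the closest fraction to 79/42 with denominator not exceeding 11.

Expand x = 79/42 as a continued fraction with the Euclidean algorithm:
  79 = 1*42 + 37, so a_0 = 1.
  42 = 1*37 + 5, so a_1 = 1.
  37 = 7*5 + 2, so a_2 = 7.
  5 = 2*2 + 1, so a_3 = 2.
  2 = 2*1 + 0, so a_4 = 2.
so x = [1; 1, 7, 2, 2].
Convergents (p_i = a_i*p_{i-1} + p_{i-2}, q_i = a_i*q_{i-1} + q_{i-2} with p_{-2}=0, p_{-1}=1, q_{-2}=1, q_{-1}=0), until the denominator exceeds 11:
  i=0: a_0=1, p_0 = 1*1 + 0 = 1, q_0 = 1*0 + 1 = 1.
  i=1: a_1=1, p_1 = 1*1 + 1 = 2, q_1 = 1*1 + 0 = 1.
  i=2: a_2=7, p_2 = 7*2 + 1 = 15, q_2 = 7*1 + 1 = 8.
  i=3: a_3=2, p_3 = 2*15 + 2 = 32, q_3 = 2*8 + 1 = 17.
q_3 = 17 > 11, so the last convergent with denominator <= 11 is p_2/q_2 = 15/8.
The closest fraction with denominator <= 11 is either p_2/q_2 or the intermediate fraction (k*p_2 + p_1)/(k*q_2 + q_1) with the largest k >= 1 whose denominator stays <= 11; these approach x as k grows, and every other convergent or intermediate fraction in range is farther away.
Largest k: floor((11 - q_1)/q_2) = floor((11 - 1)/8) = 1.
That gives (1*15 + 2)/(1*8 + 1) = 17/9.
Compare the errors: |x - 15/8| = |79*8 - 15*42|/(42*8) = 2/336, and |x - 17/9| = |79*9 - 17*42|/(42*9) = 3/378.
Cross-multiplying, 2*378 = 756 < 1008 = 3*336, so 2/336 is smaller: the convergent 15/8 is closer to x than 17/9.

15/8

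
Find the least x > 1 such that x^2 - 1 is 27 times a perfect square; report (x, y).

(x, y) = (26, 5)

First expand sqrt(27) as a continued fraction. With x_i = (sqrt(27) + m_i)/d_i and (m_0, d_0) = (0, 1): a_0 = floor(sqrt(27)) = 5, since 5^2 = 25 <= 27 < 36 = 6^2.
Iterate m_{i+1} = d_i*a_i - m_i, d_{i+1} = (27 - m_{i+1}^2)/d_i, a_{i+1} = floor((a_0 + m_{i+1})/d_{i+1}):
  m_1 = 1*5 - 0 = 5, d_1 = (27 - 5^2)/1 = 2/1 = 2, a_1 = floor((5 + 5)/2) = 5.
  m_2 = 2*5 - 5 = 5, d_2 = (27 - 5^2)/2 = 2/2 = 1, a_2 = floor((5 + 5)/1) = 10.
  m_3 = 1*10 - 5 = 5, d_3 = (27 - 5^2)/1 = 2/1 = 2: (m_3, d_3) = (m_1, d_1) = (5, 2), so from here the quotients repeat a_1, a_2; the period length is 2.
So sqrt(27) = [5; (5, 10)] with period length k = 2.
k is even, so the fundamental solution of x^2 - 27y^2 = 1 is (p_{k-1}, q_{k-1}) = (p_1, q_1); compute convergents through index 1.
Convergents (p_i = a_i*p_{i-1} + p_{i-2}, q_i = a_i*q_{i-1} + q_{i-2} with p_{-2}=0, p_{-1}=1, q_{-2}=1, q_{-1}=0):
  i=0: a_0=5, p_0 = 5*1 + 0 = 5, q_0 = 5*0 + 1 = 1.
  i=1: a_1=5, p_1 = 5*5 + 1 = 26, q_1 = 5*1 + 0 = 5.
Check: 26^2 - 27*5^2 = 676 - 675 = 1, so (x, y) = (26, 5) solves the equation, and by the theorem it is the least positive solution.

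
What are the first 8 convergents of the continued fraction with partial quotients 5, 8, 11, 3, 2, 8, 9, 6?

5/1, 41/8, 456/89, 1409/275, 3274/639, 27601/5387, 251683/49122, 1537699/300119

Using the convergent recurrence p_i = a_i*p_{i-1} + p_{i-2}, q_i = a_i*q_{i-1} + q_{i-2} with p_{-2}=0, p_{-1}=1, q_{-2}=1, q_{-1}=0:
  i=0: a_0=5, p_0 = 5*1 + 0 = 5, q_0 = 5*0 + 1 = 1.
  i=1: a_1=8, p_1 = 8*5 + 1 = 41, q_1 = 8*1 + 0 = 8.
  i=2: a_2=11, p_2 = 11*41 + 5 = 456, q_2 = 11*8 + 1 = 89.
  i=3: a_3=3, p_3 = 3*456 + 41 = 1409, q_3 = 3*89 + 8 = 275.
  i=4: a_4=2, p_4 = 2*1409 + 456 = 3274, q_4 = 2*275 + 89 = 639.
  i=5: a_5=8, p_5 = 8*3274 + 1409 = 27601, q_5 = 8*639 + 275 = 5387.
  i=6: a_6=9, p_6 = 9*27601 + 3274 = 251683, q_6 = 9*5387 + 639 = 49122.
  i=7: a_7=6, p_7 = 6*251683 + 27601 = 1537699, q_7 = 6*49122 + 5387 = 300119.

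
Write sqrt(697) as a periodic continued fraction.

Write x_i = (sqrt(697) + m_i)/d_i with (m_0, d_0) = (0, 1). a_0 = floor(sqrt(697)) = 26, since 26^2 = 676 <= 697 < 729 = 27^2.
Iterate m_{i+1} = d_i*a_i - m_i, d_{i+1} = (697 - m_{i+1}^2)/d_i, a_{i+1} = floor((a_0 + m_{i+1})/d_{i+1}):
  m_1 = 1*26 - 0 = 26, d_1 = (697 - 26^2)/1 = 21/1 = 21, a_1 = floor((26 + 26)/21) = 2.
  m_2 = 21*2 - 26 = 16, d_2 = (697 - 16^2)/21 = 441/21 = 21, a_2 = floor((26 + 16)/21) = 2.
  m_3 = 21*2 - 16 = 26, d_3 = (697 - 26^2)/21 = 21/21 = 1, a_3 = floor((26 + 26)/1) = 52.
  m_4 = 1*52 - 26 = 26, d_4 = (697 - 26^2)/1 = 21/1 = 21: (m_4, d_4) = (m_1, d_1) = (26, 21), so from here the quotients repeat a_1, ..., a_3; the period length is 3.
Hence the expansion of sqrt(697) is a_0 = 26 followed by the repeating block 2, 2, 52 (period 3).

[26; (2, 2, 52)]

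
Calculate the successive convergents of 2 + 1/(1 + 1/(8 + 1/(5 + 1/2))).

Using the convergent recurrence p_i = a_i*p_{i-1} + p_{i-2}, q_i = a_i*q_{i-1} + q_{i-2} with p_{-2}=0, p_{-1}=1, q_{-2}=1, q_{-1}=0:
  i=0: a_0=2, p_0 = 2*1 + 0 = 2, q_0 = 2*0 + 1 = 1.
  i=1: a_1=1, p_1 = 1*2 + 1 = 3, q_1 = 1*1 + 0 = 1.
  i=2: a_2=8, p_2 = 8*3 + 2 = 26, q_2 = 8*1 + 1 = 9.
  i=3: a_3=5, p_3 = 5*26 + 3 = 133, q_3 = 5*9 + 1 = 46.
  i=4: a_4=2, p_4 = 2*133 + 26 = 292, q_4 = 2*46 + 9 = 101.

2/1, 3/1, 26/9, 133/46, 292/101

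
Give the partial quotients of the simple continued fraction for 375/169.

[2; 4, 1, 1, 3, 5]

Run the Euclidean algorithm on 375 and 169; the successive quotients are the partial quotients a_0, a_1, ... (each step inverts the fractional part left over by the previous one):
  375 = 2*169 + 37, so a_0 = 2.
  169 = 4*37 + 21, so a_1 = 4.
  37 = 1*21 + 16, so a_2 = 1.
  21 = 1*16 + 5, so a_3 = 1.
  16 = 3*5 + 1, so a_4 = 3.
  5 = 5*1 + 0, so a_5 = 5.
The remainder reaches 0 after 6 divisions, so the expansion has 6 partial quotients, read off in order.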